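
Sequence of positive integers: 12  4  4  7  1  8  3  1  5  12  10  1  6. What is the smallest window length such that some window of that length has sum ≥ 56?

10

Extend right; whenever the sum reaches 56, record the length and shrink from the left:
add 12: running sum 12 < 56
add 4: running sum 16 < 56
add 4: running sum 20 < 56
add 7: running sum 27 < 56
add 1: running sum 28 < 56
add 8: running sum 36 < 56
add 3: running sum 39 < 56
add 1: running sum 40 < 56
add 5: running sum 45 < 56
end 9: [12, 4, 4, 7, 1, 8, 3, 1, 5, 12] sum 57, len 10
end 10: [12, 4, 4, 7, 1, 8, 3, 1, 5, 12, 10] sum 67, len 11
end 11: [4, 4, 7, 1, 8, 3, 1, 5, 12, 10, 1] sum 56, len 11
end 12: [4, 7, 1, 8, 3, 1, 5, 12, 10, 1, 6] sum 58, len 11
Shortest qualifying length: 10.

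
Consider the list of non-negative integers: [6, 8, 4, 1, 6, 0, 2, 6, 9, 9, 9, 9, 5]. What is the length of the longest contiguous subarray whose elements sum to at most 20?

6

Extend to the right; shrink from the left whenever the sum exceeds 20:
add 6: [6] sum 6, len 1
add 8: [6, 8] sum 14, len 2
add 4: [6, 8, 4] sum 18, len 3
add 1: [6, 8, 4, 1] sum 19, len 4
add 6: [8, 4, 1, 6] sum 19, len 4
add 0: [8, 4, 1, 6, 0] sum 19, len 5
add 2: [4, 1, 6, 0, 2] sum 13, len 5
add 6: [4, 1, 6, 0, 2, 6] sum 19, len 6
add 9: [0, 2, 6, 9] sum 17, len 4
add 9: [9, 9] sum 18, len 2
add 9: [9, 9] sum 18, len 2
add 9: [9, 9] sum 18, len 2
add 5: [9, 5] sum 14, len 2
Longest length seen: 6.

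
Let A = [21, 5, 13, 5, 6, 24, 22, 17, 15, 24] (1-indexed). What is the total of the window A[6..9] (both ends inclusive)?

Elements at indices 6..9: 24, 22, 17, 15
sum(24, 22, 17, 15) = 78

78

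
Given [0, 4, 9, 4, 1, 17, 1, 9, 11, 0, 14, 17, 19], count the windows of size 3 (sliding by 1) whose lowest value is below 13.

10

0 4 9 → min 0  < 13 ✓
4 9 4 → min 4  < 13 ✓
9 4 1 → min 1  < 13 ✓
4 1 17 → min 1  < 13 ✓
1 17 1 → min 1  < 13 ✓
17 1 9 → min 1  < 13 ✓
1 9 11 → min 1  < 13 ✓
9 11 0 → min 0  < 13 ✓
11 0 14 → min 0  < 13 ✓
0 14 17 → min 0  < 13 ✓
14 17 19 → min 14
10 windows satisfy the condition.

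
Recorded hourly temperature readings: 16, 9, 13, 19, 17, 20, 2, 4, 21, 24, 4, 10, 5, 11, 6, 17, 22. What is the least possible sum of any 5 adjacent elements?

36

Window sums for each of the 13 positions:
(16, 9, 13, 19, 17) → sum 74
(9, 13, 19, 17, 20) → sum 78
(13, 19, 17, 20, 2) → sum 71
(19, 17, 20, 2, 4) → sum 62
(17, 20, 2, 4, 21) → sum 64
(20, 2, 4, 21, 24) → sum 71
(2, 4, 21, 24, 4) → sum 55
(4, 21, 24, 4, 10) → sum 63
(21, 24, 4, 10, 5) → sum 64
(24, 4, 10, 5, 11) → sum 54
(4, 10, 5, 11, 6) → sum 36
(10, 5, 11, 6, 17) → sum 49
(5, 11, 6, 17, 22) → sum 61
Least of these is 36.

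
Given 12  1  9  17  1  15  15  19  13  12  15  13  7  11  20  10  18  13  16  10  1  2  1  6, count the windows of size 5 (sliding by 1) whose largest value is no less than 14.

19

[12, 1, 9, 17, 1] → max 17  ≥ 14 ✓
[1, 9, 17, 1, 15] → max 17  ≥ 14 ✓
[9, 17, 1, 15, 15] → max 17  ≥ 14 ✓
[17, 1, 15, 15, 19] → max 19  ≥ 14 ✓
[1, 15, 15, 19, 13] → max 19  ≥ 14 ✓
[15, 15, 19, 13, 12] → max 19  ≥ 14 ✓
[15, 19, 13, 12, 15] → max 19  ≥ 14 ✓
[19, 13, 12, 15, 13] → max 19  ≥ 14 ✓
[13, 12, 15, 13, 7] → max 15  ≥ 14 ✓
[12, 15, 13, 7, 11] → max 15  ≥ 14 ✓
[15, 13, 7, 11, 20] → max 20  ≥ 14 ✓
[13, 7, 11, 20, 10] → max 20  ≥ 14 ✓
[7, 11, 20, 10, 18] → max 20  ≥ 14 ✓
[11, 20, 10, 18, 13] → max 20  ≥ 14 ✓
[20, 10, 18, 13, 16] → max 20  ≥ 14 ✓
[10, 18, 13, 16, 10] → max 18  ≥ 14 ✓
[18, 13, 16, 10, 1] → max 18  ≥ 14 ✓
[13, 16, 10, 1, 2] → max 16  ≥ 14 ✓
[16, 10, 1, 2, 1] → max 16  ≥ 14 ✓
[10, 1, 2, 1, 6] → max 10
19 windows satisfy the condition.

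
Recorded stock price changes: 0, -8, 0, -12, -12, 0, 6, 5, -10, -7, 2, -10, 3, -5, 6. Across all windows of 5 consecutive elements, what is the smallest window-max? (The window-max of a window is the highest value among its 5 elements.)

0

Each size-5 window and its max:
0 -8 0 -12 -12 → max 0
-8 0 -12 -12 0 → max 0
0 -12 -12 0 6 → max 6
-12 -12 0 6 5 → max 6
-12 0 6 5 -10 → max 6
0 6 5 -10 -7 → max 6
6 5 -10 -7 2 → max 6
5 -10 -7 2 -10 → max 5
-10 -7 2 -10 3 → max 3
-7 2 -10 3 -5 → max 3
2 -10 3 -5 6 → max 6
Smallest of these is 0.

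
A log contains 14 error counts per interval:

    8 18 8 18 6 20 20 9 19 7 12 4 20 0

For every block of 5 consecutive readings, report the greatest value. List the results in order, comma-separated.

8 18 8 18 6 → max 18
18 8 18 6 20 → max 20
8 18 6 20 20 → max 20
18 6 20 20 9 → max 20
6 20 20 9 19 → max 20
20 20 9 19 7 → max 20
20 9 19 7 12 → max 20
9 19 7 12 4 → max 19
19 7 12 4 20 → max 20
7 12 4 20 0 → max 20

18, 20, 20, 20, 20, 20, 20, 19, 20, 20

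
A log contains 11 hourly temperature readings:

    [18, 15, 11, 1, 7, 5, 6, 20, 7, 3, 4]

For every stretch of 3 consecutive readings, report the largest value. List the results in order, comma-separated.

[18, 15, 11] → max 18
[15, 11, 1] → max 15
[11, 1, 7] → max 11
[1, 7, 5] → max 7
[7, 5, 6] → max 7
[5, 6, 20] → max 20
[6, 20, 7] → max 20
[20, 7, 3] → max 20
[7, 3, 4] → max 7

18, 15, 11, 7, 7, 20, 20, 20, 7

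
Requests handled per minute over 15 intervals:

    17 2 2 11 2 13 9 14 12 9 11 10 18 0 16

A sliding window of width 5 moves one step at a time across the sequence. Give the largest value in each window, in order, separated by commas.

17, 13, 13, 14, 14, 14, 14, 14, 18, 18, 18

(17, 2, 2, 11, 2) → max 17
(2, 2, 11, 2, 13) → max 13
(2, 11, 2, 13, 9) → max 13
(11, 2, 13, 9, 14) → max 14
(2, 13, 9, 14, 12) → max 14
(13, 9, 14, 12, 9) → max 14
(9, 14, 12, 9, 11) → max 14
(14, 12, 9, 11, 10) → max 14
(12, 9, 11, 10, 18) → max 18
(9, 11, 10, 18, 0) → max 18
(11, 10, 18, 0, 16) → max 18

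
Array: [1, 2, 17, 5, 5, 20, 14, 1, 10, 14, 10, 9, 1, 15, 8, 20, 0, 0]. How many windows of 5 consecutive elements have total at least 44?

1 2 17 5 5 → sum 30
2 17 5 5 20 → sum 49  ≥ 44 ✓
17 5 5 20 14 → sum 61  ≥ 44 ✓
5 5 20 14 1 → sum 45  ≥ 44 ✓
5 20 14 1 10 → sum 50  ≥ 44 ✓
20 14 1 10 14 → sum 59  ≥ 44 ✓
14 1 10 14 10 → sum 49  ≥ 44 ✓
1 10 14 10 9 → sum 44  ≥ 44 ✓
10 14 10 9 1 → sum 44  ≥ 44 ✓
14 10 9 1 15 → sum 49  ≥ 44 ✓
10 9 1 15 8 → sum 43
9 1 15 8 20 → sum 53  ≥ 44 ✓
1 15 8 20 0 → sum 44  ≥ 44 ✓
15 8 20 0 0 → sum 43
11 windows satisfy the condition.

11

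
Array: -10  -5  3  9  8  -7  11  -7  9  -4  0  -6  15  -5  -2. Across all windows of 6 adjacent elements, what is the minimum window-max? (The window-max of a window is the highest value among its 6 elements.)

[-10, -5, 3, 9, 8, -7] → max 9
[-5, 3, 9, 8, -7, 11] → max 11
[3, 9, 8, -7, 11, -7] → max 11
[9, 8, -7, 11, -7, 9] → max 11
[8, -7, 11, -7, 9, -4] → max 11
[-7, 11, -7, 9, -4, 0] → max 11
[11, -7, 9, -4, 0, -6] → max 11
[-7, 9, -4, 0, -6, 15] → max 15
[9, -4, 0, -6, 15, -5] → max 15
[-4, 0, -6, 15, -5, -2] → max 15
Minimum of these is 9.

9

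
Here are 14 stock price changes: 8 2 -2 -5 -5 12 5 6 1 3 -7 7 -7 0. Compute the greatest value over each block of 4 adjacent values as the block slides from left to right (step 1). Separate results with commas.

8, 2, 12, 12, 12, 12, 6, 6, 7, 7, 7

Sliding a size-4 window across the 14 values:
8 2 -2 -5 → max 8
2 -2 -5 -5 → max 2
-2 -5 -5 12 → max 12
-5 -5 12 5 → max 12
-5 12 5 6 → max 12
12 5 6 1 → max 12
5 6 1 3 → max 6
6 1 3 -7 → max 6
1 3 -7 7 → max 7
3 -7 7 -7 → max 7
-7 7 -7 0 → max 7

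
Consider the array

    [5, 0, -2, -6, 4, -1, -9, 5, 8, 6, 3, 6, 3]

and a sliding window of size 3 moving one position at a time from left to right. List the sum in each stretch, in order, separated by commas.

5 0 -2 → sum 3
0 -2 -6 → sum -8
-2 -6 4 → sum -4
-6 4 -1 → sum -3
4 -1 -9 → sum -6
-1 -9 5 → sum -5
-9 5 8 → sum 4
5 8 6 → sum 19
8 6 3 → sum 17
6 3 6 → sum 15
3 6 3 → sum 12

3, -8, -4, -3, -6, -5, 4, 19, 17, 15, 12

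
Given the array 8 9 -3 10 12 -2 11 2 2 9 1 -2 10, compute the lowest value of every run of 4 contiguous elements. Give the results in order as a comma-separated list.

-3, -3, -3, -2, -2, -2, 2, 1, -2, -2

Sliding a size-4 window across the 13 values:
[8, 9, -3, 10] → min -3
[9, -3, 10, 12] → min -3
[-3, 10, 12, -2] → min -3
[10, 12, -2, 11] → min -2
[12, -2, 11, 2] → min -2
[-2, 11, 2, 2] → min -2
[11, 2, 2, 9] → min 2
[2, 2, 9, 1] → min 1
[2, 9, 1, -2] → min -2
[9, 1, -2, 10] → min -2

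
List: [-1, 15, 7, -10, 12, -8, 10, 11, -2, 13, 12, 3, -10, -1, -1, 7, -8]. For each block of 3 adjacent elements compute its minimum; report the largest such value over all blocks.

-1 15 7 → min -1
15 7 -10 → min -10
7 -10 12 → min -10
-10 12 -8 → min -10
12 -8 10 → min -8
-8 10 11 → min -8
10 11 -2 → min -2
11 -2 13 → min -2
-2 13 12 → min -2
13 12 3 → min 3
12 3 -10 → min -10
3 -10 -1 → min -10
-10 -1 -1 → min -10
-1 -1 7 → min -1
-1 7 -8 → min -8
Largest of these is 3.

3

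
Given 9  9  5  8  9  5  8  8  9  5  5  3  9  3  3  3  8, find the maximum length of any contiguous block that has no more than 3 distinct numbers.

add 9: window [9] (1 distinct), len 1
add 9: window [9, 9] (1 distinct), len 2
add 5: window [9, 9, 5] (2 distinct), len 3
add 8: window [9, 9, 5, 8] (3 distinct), len 4
add 9: window [9, 9, 5, 8, 9] (3 distinct), len 5
add 5: window [9, 9, 5, 8, 9, 5] (3 distinct), len 6
add 8: window [9, 9, 5, 8, 9, 5, 8] (3 distinct), len 7
add 8: window [9, 9, 5, 8, 9, 5, 8, 8] (3 distinct), len 8
add 9: window [9, 9, 5, 8, 9, 5, 8, 8, 9] (3 distinct), len 9
add 5: window [9, 9, 5, 8, 9, 5, 8, 8, 9, 5] (3 distinct), len 10
add 5: window [9, 9, 5, 8, 9, 5, 8, 8, 9, 5, 5] (3 distinct), len 11
add 3: window [9, 5, 5, 3] (3 distinct), len 4
add 9: window [9, 5, 5, 3, 9] (3 distinct), len 5
add 3: window [9, 5, 5, 3, 9, 3] (3 distinct), len 6
add 3: window [9, 5, 5, 3, 9, 3, 3] (3 distinct), len 7
add 3: window [9, 5, 5, 3, 9, 3, 3, 3] (3 distinct), len 8
add 8: window [3, 9, 3, 3, 3, 8] (3 distinct), len 6
Longest length with ≤3 distinct: 11.

11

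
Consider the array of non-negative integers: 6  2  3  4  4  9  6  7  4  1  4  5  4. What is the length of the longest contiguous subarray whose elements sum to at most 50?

11

add 6: [6] sum 6, len 1
add 2: [6, 2] sum 8, len 2
add 3: [6, 2, 3] sum 11, len 3
add 4: [6, 2, 3, 4] sum 15, len 4
add 4: [6, 2, 3, 4, 4] sum 19, len 5
add 9: [6, 2, 3, 4, 4, 9] sum 28, len 6
add 6: [6, 2, 3, 4, 4, 9, 6] sum 34, len 7
add 7: [6, 2, 3, 4, 4, 9, 6, 7] sum 41, len 8
add 4: [6, 2, 3, 4, 4, 9, 6, 7, 4] sum 45, len 9
add 1: [6, 2, 3, 4, 4, 9, 6, 7, 4, 1] sum 46, len 10
add 4: [6, 2, 3, 4, 4, 9, 6, 7, 4, 1, 4] sum 50, len 11
add 5: [2, 3, 4, 4, 9, 6, 7, 4, 1, 4, 5] sum 49, len 11
add 4: [4, 4, 9, 6, 7, 4, 1, 4, 5, 4] sum 48, len 10
Longest length seen: 11.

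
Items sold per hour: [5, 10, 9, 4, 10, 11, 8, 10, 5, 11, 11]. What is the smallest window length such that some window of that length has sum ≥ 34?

4

Extend right; whenever the sum reaches 34, record the length and shrink from the left:
add 5: running sum 5 < 34
add 10: running sum 15 < 34
add 9: running sum 24 < 34
add 4: running sum 28 < 34
add 10: shortest ending here [5, 10, 9, 4, 10] sum 38, len 5
add 11: shortest ending here [9, 4, 10, 11] sum 34, len 4
add 8: shortest ending here [9, 4, 10, 11, 8] sum 42, len 5
add 10: shortest ending here [10, 11, 8, 10] sum 39, len 4
add 5: shortest ending here [11, 8, 10, 5] sum 34, len 4
add 11: shortest ending here [8, 10, 5, 11] sum 34, len 4
add 11: shortest ending here [10, 5, 11, 11] sum 37, len 4
Shortest qualifying length: 4.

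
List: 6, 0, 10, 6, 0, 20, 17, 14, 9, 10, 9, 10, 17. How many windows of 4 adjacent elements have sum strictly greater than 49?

3

6 0 10 6 → sum 22
0 10 6 0 → sum 16
10 6 0 20 → sum 36
6 0 20 17 → sum 43
0 20 17 14 → sum 51  > 49 ✓
20 17 14 9 → sum 60  > 49 ✓
17 14 9 10 → sum 50  > 49 ✓
14 9 10 9 → sum 42
9 10 9 10 → sum 38
10 9 10 17 → sum 46
3 windows satisfy the condition.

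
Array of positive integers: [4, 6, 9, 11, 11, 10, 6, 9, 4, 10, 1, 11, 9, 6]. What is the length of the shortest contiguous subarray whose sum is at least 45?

Extend right; whenever the sum reaches 45, record the length and shrink from the left:
add 4: running sum 4 < 45
add 6: running sum 10 < 45
add 9: running sum 19 < 45
add 11: running sum 30 < 45
add 11: running sum 41 < 45
add 10: shortest ending here [6, 9, 11, 11, 10] sum 47, len 5
add 6: shortest ending here [9, 11, 11, 10, 6] sum 47, len 5
add 9: shortest ending here [11, 11, 10, 6, 9] sum 47, len 5
add 4: shortest ending here [11, 11, 10, 6, 9, 4] sum 51, len 6
add 10: shortest ending here [11, 10, 6, 9, 4, 10] sum 50, len 6
add 1: shortest ending here [11, 10, 6, 9, 4, 10, 1] sum 51, len 7
add 11: shortest ending here [10, 6, 9, 4, 10, 1, 11] sum 51, len 7
add 9: shortest ending here [6, 9, 4, 10, 1, 11, 9] sum 50, len 7
add 6: shortest ending here [9, 4, 10, 1, 11, 9, 6] sum 50, len 7
Shortest qualifying length: 5.

5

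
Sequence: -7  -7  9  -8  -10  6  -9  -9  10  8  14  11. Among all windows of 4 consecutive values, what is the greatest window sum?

43

Window sums for each of the 9 positions:
[-7, -7, 9, -8] → sum -13
[-7, 9, -8, -10] → sum -16
[9, -8, -10, 6] → sum -3
[-8, -10, 6, -9] → sum -21
[-10, 6, -9, -9] → sum -22
[6, -9, -9, 10] → sum -2
[-9, -9, 10, 8] → sum 0
[-9, 10, 8, 14] → sum 23
[10, 8, 14, 11] → sum 43
Greatest of these is 43.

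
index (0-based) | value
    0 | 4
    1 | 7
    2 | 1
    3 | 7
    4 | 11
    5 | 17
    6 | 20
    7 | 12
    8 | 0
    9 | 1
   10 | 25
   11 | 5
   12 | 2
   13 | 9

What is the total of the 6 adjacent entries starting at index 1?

Elements at indices 1..6: 7, 1, 7, 11, 17, 20
sum(7, 1, 7, 11, 17, 20) = 63

63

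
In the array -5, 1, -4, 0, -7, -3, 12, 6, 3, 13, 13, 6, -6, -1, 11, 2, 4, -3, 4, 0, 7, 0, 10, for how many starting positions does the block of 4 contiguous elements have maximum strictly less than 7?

5

-5 1 -4 0 → max 1  < 7 ✓
1 -4 0 -7 → max 1  < 7 ✓
-4 0 -7 -3 → max 0  < 7 ✓
0 -7 -3 12 → max 12
-7 -3 12 6 → max 12
-3 12 6 3 → max 12
12 6 3 13 → max 13
6 3 13 13 → max 13
3 13 13 6 → max 13
13 13 6 -6 → max 13
13 6 -6 -1 → max 13
6 -6 -1 11 → max 11
-6 -1 11 2 → max 11
-1 11 2 4 → max 11
11 2 4 -3 → max 11
2 4 -3 4 → max 4  < 7 ✓
4 -3 4 0 → max 4  < 7 ✓
-3 4 0 7 → max 7
4 0 7 0 → max 7
0 7 0 10 → max 10
5 windows satisfy the condition.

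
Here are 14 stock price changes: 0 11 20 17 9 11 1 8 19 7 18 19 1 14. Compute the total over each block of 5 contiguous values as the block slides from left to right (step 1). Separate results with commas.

0 11 20 17 9 → sum 57
11 20 17 9 11 → sum 68
20 17 9 11 1 → sum 58
17 9 11 1 8 → sum 46
9 11 1 8 19 → sum 48
11 1 8 19 7 → sum 46
1 8 19 7 18 → sum 53
8 19 7 18 19 → sum 71
19 7 18 19 1 → sum 64
7 18 19 1 14 → sum 59

57, 68, 58, 46, 48, 46, 53, 71, 64, 59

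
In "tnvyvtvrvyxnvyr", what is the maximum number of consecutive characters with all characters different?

[t] len 1
[t, n] len 2
[t, n, v] len 3
[t, n, v, y] len 4
[y, v] len 2
[y, v, t] len 3
[t, v] len 2
[t, v, r] len 3
[r, v] len 2
[r, v, y] len 3
[r, v, y, x] len 4
[r, v, y, x, n] len 5
[y, x, n, v] len 4
[x, n, v, y] len 4
[x, n, v, y, r] len 5
Longest all-distinct length: 5.

5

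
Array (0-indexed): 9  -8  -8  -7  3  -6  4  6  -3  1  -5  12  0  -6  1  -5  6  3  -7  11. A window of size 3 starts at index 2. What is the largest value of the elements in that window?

Elements at indices 2..4: -8, -7, 3
max(-8, -7, 3) = 3

3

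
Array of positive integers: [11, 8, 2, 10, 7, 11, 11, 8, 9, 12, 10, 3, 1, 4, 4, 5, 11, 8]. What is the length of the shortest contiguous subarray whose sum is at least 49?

5

add 11: running sum 11 < 49
add 8: running sum 19 < 49
add 2: running sum 21 < 49
add 10: running sum 31 < 49
add 7: running sum 38 < 49
end 5: [11, 8, 2, 10, 7, 11] sum 49, len 6
end 6: [8, 2, 10, 7, 11, 11] sum 49, len 6
end 7: [2, 10, 7, 11, 11, 8] sum 49, len 6
end 8: [10, 7, 11, 11, 8, 9] sum 56, len 6
end 9: [11, 11, 8, 9, 12] sum 51, len 5
end 10: [11, 8, 9, 12, 10] sum 50, len 5
end 11: [11, 8, 9, 12, 10, 3] sum 53, len 6
end 12: [11, 8, 9, 12, 10, 3, 1] sum 54, len 7
end 13: [11, 8, 9, 12, 10, 3, 1, 4] sum 58, len 8
end 14: [8, 9, 12, 10, 3, 1, 4, 4] sum 51, len 8
end 15: [8, 9, 12, 10, 3, 1, 4, 4, 5] sum 56, len 9
end 16: [12, 10, 3, 1, 4, 4, 5, 11] sum 50, len 8
end 17: [12, 10, 3, 1, 4, 4, 5, 11, 8] sum 58, len 9
Shortest qualifying length: 5.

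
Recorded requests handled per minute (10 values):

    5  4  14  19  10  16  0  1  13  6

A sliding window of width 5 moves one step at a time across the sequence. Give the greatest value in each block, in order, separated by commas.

19, 19, 19, 19, 16, 16

(5, 4, 14, 19, 10) → max 19
(4, 14, 19, 10, 16) → max 19
(14, 19, 10, 16, 0) → max 19
(19, 10, 16, 0, 1) → max 19
(10, 16, 0, 1, 13) → max 16
(16, 0, 1, 13, 6) → max 16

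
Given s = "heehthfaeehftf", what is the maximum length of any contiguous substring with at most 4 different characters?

Extend right; when distinct count exceeds 4, shrink from the left:
add h: window [h] (1 distinct), len 1
add e: window [h, e] (2 distinct), len 2
add e: window [h, e, e] (2 distinct), len 3
add h: window [h, e, e, h] (2 distinct), len 4
add t: window [h, e, e, h, t] (3 distinct), len 5
add h: window [h, e, e, h, t, h] (3 distinct), len 6
add f: window [h, e, e, h, t, h, f] (4 distinct), len 7
add a: window [h, t, h, f, a] (4 distinct), len 5
add e: window [h, f, a, e] (4 distinct), len 4
add e: window [h, f, a, e, e] (4 distinct), len 5
add h: window [h, f, a, e, e, h] (4 distinct), len 6
add f: window [h, f, a, e, e, h, f] (4 distinct), len 7
add t: window [e, e, h, f, t] (4 distinct), len 5
add f: window [e, e, h, f, t, f] (4 distinct), len 6
Longest length with ≤4 distinct: 7.

7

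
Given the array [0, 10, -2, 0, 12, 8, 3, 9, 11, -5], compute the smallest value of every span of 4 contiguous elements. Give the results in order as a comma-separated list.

0 10 -2 0 → min -2
10 -2 0 12 → min -2
-2 0 12 8 → min -2
0 12 8 3 → min 0
12 8 3 9 → min 3
8 3 9 11 → min 3
3 9 11 -5 → min -5

-2, -2, -2, 0, 3, 3, -5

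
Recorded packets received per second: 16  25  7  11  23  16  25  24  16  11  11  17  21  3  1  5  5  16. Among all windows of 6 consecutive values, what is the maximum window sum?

115

[16, 25, 7, 11, 23, 16] → sum 98
[25, 7, 11, 23, 16, 25] → sum 107
[7, 11, 23, 16, 25, 24] → sum 106
[11, 23, 16, 25, 24, 16] → sum 115
[23, 16, 25, 24, 16, 11] → sum 115
[16, 25, 24, 16, 11, 11] → sum 103
[25, 24, 16, 11, 11, 17] → sum 104
[24, 16, 11, 11, 17, 21] → sum 100
[16, 11, 11, 17, 21, 3] → sum 79
[11, 11, 17, 21, 3, 1] → sum 64
[11, 17, 21, 3, 1, 5] → sum 58
[17, 21, 3, 1, 5, 5] → sum 52
[21, 3, 1, 5, 5, 16] → sum 51
Maximum of these is 115.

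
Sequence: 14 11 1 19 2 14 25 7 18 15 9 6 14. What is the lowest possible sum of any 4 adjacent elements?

33

Window sums for each of the 10 positions:
14 11 1 19 → sum 45
11 1 19 2 → sum 33
1 19 2 14 → sum 36
19 2 14 25 → sum 60
2 14 25 7 → sum 48
14 25 7 18 → sum 64
25 7 18 15 → sum 65
7 18 15 9 → sum 49
18 15 9 6 → sum 48
15 9 6 14 → sum 44
Lowest of these is 33.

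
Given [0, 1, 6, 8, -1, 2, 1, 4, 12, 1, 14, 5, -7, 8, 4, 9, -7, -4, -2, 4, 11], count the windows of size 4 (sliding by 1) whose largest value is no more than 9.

0 1 6 8 → max 8  ≤ 9 ✓
1 6 8 -1 → max 8  ≤ 9 ✓
6 8 -1 2 → max 8  ≤ 9 ✓
8 -1 2 1 → max 8  ≤ 9 ✓
-1 2 1 4 → max 4  ≤ 9 ✓
2 1 4 12 → max 12
1 4 12 1 → max 12
4 12 1 14 → max 14
12 1 14 5 → max 14
1 14 5 -7 → max 14
14 5 -7 8 → max 14
5 -7 8 4 → max 8  ≤ 9 ✓
-7 8 4 9 → max 9  ≤ 9 ✓
8 4 9 -7 → max 9  ≤ 9 ✓
4 9 -7 -4 → max 9  ≤ 9 ✓
9 -7 -4 -2 → max 9  ≤ 9 ✓
-7 -4 -2 4 → max 4  ≤ 9 ✓
-4 -2 4 11 → max 11
11 windows satisfy the condition.

11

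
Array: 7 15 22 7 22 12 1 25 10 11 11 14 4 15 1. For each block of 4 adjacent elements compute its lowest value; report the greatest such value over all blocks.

(7, 15, 22, 7) → min 7
(15, 22, 7, 22) → min 7
(22, 7, 22, 12) → min 7
(7, 22, 12, 1) → min 1
(22, 12, 1, 25) → min 1
(12, 1, 25, 10) → min 1
(1, 25, 10, 11) → min 1
(25, 10, 11, 11) → min 10
(10, 11, 11, 14) → min 10
(11, 11, 14, 4) → min 4
(11, 14, 4, 15) → min 4
(14, 4, 15, 1) → min 1
Greatest of these is 10.

10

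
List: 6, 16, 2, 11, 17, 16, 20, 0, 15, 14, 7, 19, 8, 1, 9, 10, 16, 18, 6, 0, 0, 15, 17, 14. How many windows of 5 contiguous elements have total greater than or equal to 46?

15

(6, 16, 2, 11, 17) → sum 52  ≥ 46 ✓
(16, 2, 11, 17, 16) → sum 62  ≥ 46 ✓
(2, 11, 17, 16, 20) → sum 66  ≥ 46 ✓
(11, 17, 16, 20, 0) → sum 64  ≥ 46 ✓
(17, 16, 20, 0, 15) → sum 68  ≥ 46 ✓
(16, 20, 0, 15, 14) → sum 65  ≥ 46 ✓
(20, 0, 15, 14, 7) → sum 56  ≥ 46 ✓
(0, 15, 14, 7, 19) → sum 55  ≥ 46 ✓
(15, 14, 7, 19, 8) → sum 63  ≥ 46 ✓
(14, 7, 19, 8, 1) → sum 49  ≥ 46 ✓
(7, 19, 8, 1, 9) → sum 44
(19, 8, 1, 9, 10) → sum 47  ≥ 46 ✓
(8, 1, 9, 10, 16) → sum 44
(1, 9, 10, 16, 18) → sum 54  ≥ 46 ✓
(9, 10, 16, 18, 6) → sum 59  ≥ 46 ✓
(10, 16, 18, 6, 0) → sum 50  ≥ 46 ✓
(16, 18, 6, 0, 0) → sum 40
(18, 6, 0, 0, 15) → sum 39
(6, 0, 0, 15, 17) → sum 38
(0, 0, 15, 17, 14) → sum 46  ≥ 46 ✓
15 windows satisfy the condition.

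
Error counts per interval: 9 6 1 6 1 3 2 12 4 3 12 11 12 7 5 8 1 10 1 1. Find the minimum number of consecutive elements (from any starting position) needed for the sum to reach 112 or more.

Extend right; whenever the sum reaches 112, record the length and shrink from the left:
add 9: running sum 9 < 112
add 6: running sum 15 < 112
add 1: running sum 16 < 112
add 6: running sum 22 < 112
add 1: running sum 23 < 112
add 3: running sum 26 < 112
add 2: running sum 28 < 112
add 12: running sum 40 < 112
add 4: running sum 44 < 112
add 3: running sum 47 < 112
add 12: running sum 59 < 112
add 11: running sum 70 < 112
add 12: running sum 82 < 112
add 7: running sum 89 < 112
add 5: running sum 94 < 112
add 8: running sum 102 < 112
add 1: running sum 103 < 112
add 10: shortest ending here [9, 6, 1, 6, 1, 3, 2, 12, 4, 3, 12, 11, 12, 7, 5, 8, 1, 10] sum 113, len 18
add 1: shortest ending here [9, 6, 1, 6, 1, 3, 2, 12, 4, 3, 12, 11, 12, 7, 5, 8, 1, 10, 1] sum 114, len 19
add 1: shortest ending here [9, 6, 1, 6, 1, 3, 2, 12, 4, 3, 12, 11, 12, 7, 5, 8, 1, 10, 1, 1] sum 115, len 20
Shortest qualifying length: 18.

18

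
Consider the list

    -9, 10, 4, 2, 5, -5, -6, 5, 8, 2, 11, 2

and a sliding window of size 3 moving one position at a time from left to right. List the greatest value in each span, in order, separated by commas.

[-9, 10, 4] → max 10
[10, 4, 2] → max 10
[4, 2, 5] → max 5
[2, 5, -5] → max 5
[5, -5, -6] → max 5
[-5, -6, 5] → max 5
[-6, 5, 8] → max 8
[5, 8, 2] → max 8
[8, 2, 11] → max 11
[2, 11, 2] → max 11

10, 10, 5, 5, 5, 5, 8, 8, 11, 11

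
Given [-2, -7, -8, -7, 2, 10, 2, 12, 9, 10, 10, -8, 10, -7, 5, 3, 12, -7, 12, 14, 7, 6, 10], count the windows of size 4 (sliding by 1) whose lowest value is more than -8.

(-2, -7, -8, -7) → min -8
(-7, -8, -7, 2) → min -8
(-8, -7, 2, 10) → min -8
(-7, 2, 10, 2) → min -7  > -8 ✓
(2, 10, 2, 12) → min 2  > -8 ✓
(10, 2, 12, 9) → min 2  > -8 ✓
(2, 12, 9, 10) → min 2  > -8 ✓
(12, 9, 10, 10) → min 9  > -8 ✓
(9, 10, 10, -8) → min -8
(10, 10, -8, 10) → min -8
(10, -8, 10, -7) → min -8
(-8, 10, -7, 5) → min -8
(10, -7, 5, 3) → min -7  > -8 ✓
(-7, 5, 3, 12) → min -7  > -8 ✓
(5, 3, 12, -7) → min -7  > -8 ✓
(3, 12, -7, 12) → min -7  > -8 ✓
(12, -7, 12, 14) → min -7  > -8 ✓
(-7, 12, 14, 7) → min -7  > -8 ✓
(12, 14, 7, 6) → min 6  > -8 ✓
(14, 7, 6, 10) → min 6  > -8 ✓
13 windows satisfy the condition.

13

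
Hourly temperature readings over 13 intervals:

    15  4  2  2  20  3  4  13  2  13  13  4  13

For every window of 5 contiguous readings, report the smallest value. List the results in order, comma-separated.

15 4 2 2 20 → min 2
4 2 2 20 3 → min 2
2 2 20 3 4 → min 2
2 20 3 4 13 → min 2
20 3 4 13 2 → min 2
3 4 13 2 13 → min 2
4 13 2 13 13 → min 2
13 2 13 13 4 → min 2
2 13 13 4 13 → min 2

2, 2, 2, 2, 2, 2, 2, 2, 2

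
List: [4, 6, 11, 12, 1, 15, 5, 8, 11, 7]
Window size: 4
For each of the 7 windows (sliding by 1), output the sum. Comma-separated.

4 6 11 12 → sum 33
6 11 12 1 → sum 30
11 12 1 15 → sum 39
12 1 15 5 → sum 33
1 15 5 8 → sum 29
15 5 8 11 → sum 39
5 8 11 7 → sum 31

33, 30, 39, 33, 29, 39, 31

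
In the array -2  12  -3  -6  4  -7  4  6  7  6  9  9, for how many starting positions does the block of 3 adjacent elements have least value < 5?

7

-2 12 -3 → min -3  < 5 ✓
12 -3 -6 → min -6  < 5 ✓
-3 -6 4 → min -6  < 5 ✓
-6 4 -7 → min -7  < 5 ✓
4 -7 4 → min -7  < 5 ✓
-7 4 6 → min -7  < 5 ✓
4 6 7 → min 4  < 5 ✓
6 7 6 → min 6
7 6 9 → min 6
6 9 9 → min 6
7 windows satisfy the condition.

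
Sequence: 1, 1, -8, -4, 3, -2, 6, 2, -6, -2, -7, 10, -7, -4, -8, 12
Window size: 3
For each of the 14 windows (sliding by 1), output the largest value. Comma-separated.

1, 1, 3, 3, 6, 6, 6, 2, -2, 10, 10, 10, -4, 12

Sliding a size-3 window across the 16 values:
(1, 1, -8) → max 1
(1, -8, -4) → max 1
(-8, -4, 3) → max 3
(-4, 3, -2) → max 3
(3, -2, 6) → max 6
(-2, 6, 2) → max 6
(6, 2, -6) → max 6
(2, -6, -2) → max 2
(-6, -2, -7) → max -2
(-2, -7, 10) → max 10
(-7, 10, -7) → max 10
(10, -7, -4) → max 10
(-7, -4, -8) → max -4
(-4, -8, 12) → max 12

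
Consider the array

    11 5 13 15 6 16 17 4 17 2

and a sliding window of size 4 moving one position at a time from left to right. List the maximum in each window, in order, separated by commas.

15, 15, 16, 17, 17, 17, 17

Sliding a size-4 window across the 10 values:
[11, 5, 13, 15] → max 15
[5, 13, 15, 6] → max 15
[13, 15, 6, 16] → max 16
[15, 6, 16, 17] → max 17
[6, 16, 17, 4] → max 17
[16, 17, 4, 17] → max 17
[17, 4, 17, 2] → max 17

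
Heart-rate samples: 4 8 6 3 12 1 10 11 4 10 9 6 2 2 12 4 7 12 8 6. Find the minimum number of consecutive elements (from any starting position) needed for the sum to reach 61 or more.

Extend right; whenever the sum reaches 61, record the length and shrink from the left:
add 4: running sum 4 < 61
add 8: running sum 12 < 61
add 6: running sum 18 < 61
add 3: running sum 21 < 61
add 12: running sum 33 < 61
add 1: running sum 34 < 61
add 10: running sum 44 < 61
add 11: running sum 55 < 61
add 4: running sum 59 < 61
end 9: [8, 6, 3, 12, 1, 10, 11, 4, 10] sum 65, len 9
end 10: [6, 3, 12, 1, 10, 11, 4, 10, 9] sum 66, len 9
end 11: [12, 1, 10, 11, 4, 10, 9, 6] sum 63, len 8
end 12: [12, 1, 10, 11, 4, 10, 9, 6, 2] sum 65, len 9
end 13: [12, 1, 10, 11, 4, 10, 9, 6, 2, 2] sum 67, len 10
end 14: [10, 11, 4, 10, 9, 6, 2, 2, 12] sum 66, len 9
end 15: [10, 11, 4, 10, 9, 6, 2, 2, 12, 4] sum 70, len 10
end 16: [11, 4, 10, 9, 6, 2, 2, 12, 4, 7] sum 67, len 10
end 17: [10, 9, 6, 2, 2, 12, 4, 7, 12] sum 64, len 9
end 18: [9, 6, 2, 2, 12, 4, 7, 12, 8] sum 62, len 9
end 19: [9, 6, 2, 2, 12, 4, 7, 12, 8, 6] sum 68, len 10
Shortest qualifying length: 8.

8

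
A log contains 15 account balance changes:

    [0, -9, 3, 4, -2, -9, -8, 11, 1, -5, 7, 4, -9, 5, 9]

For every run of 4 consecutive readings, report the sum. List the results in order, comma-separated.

[0, -9, 3, 4] → sum -2
[-9, 3, 4, -2] → sum -4
[3, 4, -2, -9] → sum -4
[4, -2, -9, -8] → sum -15
[-2, -9, -8, 11] → sum -8
[-9, -8, 11, 1] → sum -5
[-8, 11, 1, -5] → sum -1
[11, 1, -5, 7] → sum 14
[1, -5, 7, 4] → sum 7
[-5, 7, 4, -9] → sum -3
[7, 4, -9, 5] → sum 7
[4, -9, 5, 9] → sum 9

-2, -4, -4, -15, -8, -5, -1, 14, 7, -3, 7, 9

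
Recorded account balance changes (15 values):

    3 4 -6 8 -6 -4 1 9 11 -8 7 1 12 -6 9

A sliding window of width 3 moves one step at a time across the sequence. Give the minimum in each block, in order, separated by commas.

-6, -6, -6, -6, -6, -4, 1, -8, -8, -8, 1, -6, -6

3 4 -6 → min -6
4 -6 8 → min -6
-6 8 -6 → min -6
8 -6 -4 → min -6
-6 -4 1 → min -6
-4 1 9 → min -4
1 9 11 → min 1
9 11 -8 → min -8
11 -8 7 → min -8
-8 7 1 → min -8
7 1 12 → min 1
1 12 -6 → min -6
12 -6 9 → min -6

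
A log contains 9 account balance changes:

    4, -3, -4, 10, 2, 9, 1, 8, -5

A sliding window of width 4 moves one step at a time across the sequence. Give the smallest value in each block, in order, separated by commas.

-4, -4, -4, 1, 1, -5

Sliding a size-4 window across the 9 values:
[4, -3, -4, 10] → min -4
[-3, -4, 10, 2] → min -4
[-4, 10, 2, 9] → min -4
[10, 2, 9, 1] → min 1
[2, 9, 1, 8] → min 1
[9, 1, 8, -5] → min -5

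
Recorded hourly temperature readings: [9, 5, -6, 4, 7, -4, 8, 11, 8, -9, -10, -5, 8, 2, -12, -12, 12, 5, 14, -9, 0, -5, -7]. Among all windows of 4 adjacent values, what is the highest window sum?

23

[9, 5, -6, 4] → sum 12
[5, -6, 4, 7] → sum 10
[-6, 4, 7, -4] → sum 1
[4, 7, -4, 8] → sum 15
[7, -4, 8, 11] → sum 22
[-4, 8, 11, 8] → sum 23
[8, 11, 8, -9] → sum 18
[11, 8, -9, -10] → sum 0
[8, -9, -10, -5] → sum -16
[-9, -10, -5, 8] → sum -16
[-10, -5, 8, 2] → sum -5
[-5, 8, 2, -12] → sum -7
[8, 2, -12, -12] → sum -14
[2, -12, -12, 12] → sum -10
[-12, -12, 12, 5] → sum -7
[-12, 12, 5, 14] → sum 19
[12, 5, 14, -9] → sum 22
[5, 14, -9, 0] → sum 10
[14, -9, 0, -5] → sum 0
[-9, 0, -5, -7] → sum -21
Highest of these is 23.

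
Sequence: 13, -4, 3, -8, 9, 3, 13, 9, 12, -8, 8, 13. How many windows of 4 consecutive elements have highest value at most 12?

3

(13, -4, 3, -8) → max 13
(-4, 3, -8, 9) → max 9  ≤ 12 ✓
(3, -8, 9, 3) → max 9  ≤ 12 ✓
(-8, 9, 3, 13) → max 13
(9, 3, 13, 9) → max 13
(3, 13, 9, 12) → max 13
(13, 9, 12, -8) → max 13
(9, 12, -8, 8) → max 12  ≤ 12 ✓
(12, -8, 8, 13) → max 13
3 windows satisfy the condition.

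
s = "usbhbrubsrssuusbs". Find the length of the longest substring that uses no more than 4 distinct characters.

13

[u] 1 distinct, len 1
[u, s] 2 distinct, len 2
[u, s, b] 3 distinct, len 3
[u, s, b, h] 4 distinct, len 4
[u, s, b, h, b] 4 distinct, len 5
[s, b, h, b, r] 4 distinct, len 5
[b, h, b, r, u] 4 distinct, len 5
[b, h, b, r, u, b] 4 distinct, len 6
[b, r, u, b, s] 4 distinct, len 5
[b, r, u, b, s, r] 4 distinct, len 6
[b, r, u, b, s, r, s] 4 distinct, len 7
[b, r, u, b, s, r, s, s] 4 distinct, len 8
[b, r, u, b, s, r, s, s, u] 4 distinct, len 9
[b, r, u, b, s, r, s, s, u, u] 4 distinct, len 10
[b, r, u, b, s, r, s, s, u, u, s] 4 distinct, len 11
[b, r, u, b, s, r, s, s, u, u, s, b] 4 distinct, len 12
[b, r, u, b, s, r, s, s, u, u, s, b, s] 4 distinct, len 13
Longest length with ≤4 distinct: 13.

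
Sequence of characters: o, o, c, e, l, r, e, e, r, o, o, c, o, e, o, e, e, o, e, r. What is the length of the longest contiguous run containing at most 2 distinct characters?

7

add o: window [o] (1 distinct), len 1
add o: window [o, o] (1 distinct), len 2
add c: window [o, o, c] (2 distinct), len 3
add e: window [c, e] (2 distinct), len 2
add l: window [e, l] (2 distinct), len 2
add r: window [l, r] (2 distinct), len 2
add e: window [r, e] (2 distinct), len 2
add e: window [r, e, e] (2 distinct), len 3
add r: window [r, e, e, r] (2 distinct), len 4
add o: window [r, o] (2 distinct), len 2
add o: window [r, o, o] (2 distinct), len 3
add c: window [o, o, c] (2 distinct), len 3
add o: window [o, o, c, o] (2 distinct), len 4
add e: window [o, e] (2 distinct), len 2
add o: window [o, e, o] (2 distinct), len 3
add e: window [o, e, o, e] (2 distinct), len 4
add e: window [o, e, o, e, e] (2 distinct), len 5
add o: window [o, e, o, e, e, o] (2 distinct), len 6
add e: window [o, e, o, e, e, o, e] (2 distinct), len 7
add r: window [e, r] (2 distinct), len 2
Longest length with ≤2 distinct: 7.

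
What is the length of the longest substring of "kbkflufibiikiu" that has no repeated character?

add k: [k] len 1
add b: [k, b] len 2
add k (repeat k, move left end past it): [b, k] len 2
add f: [b, k, f] len 3
add l: [b, k, f, l] len 4
add u: [b, k, f, l, u] len 5
add f (repeat f, move left end past it): [l, u, f] len 3
add i: [l, u, f, i] len 4
add b: [l, u, f, i, b] len 5
add i (repeat i, move left end past it): [b, i] len 2
add i (repeat i, move left end past it): [i] len 1
add k: [i, k] len 2
add i (repeat i, move left end past it): [k, i] len 2
add u: [k, i, u] len 3
Longest all-distinct length: 5.

5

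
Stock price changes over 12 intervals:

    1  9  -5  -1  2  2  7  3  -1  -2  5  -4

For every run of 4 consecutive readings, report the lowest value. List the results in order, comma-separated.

-5, -5, -5, -1, 2, -1, -2, -2, -4

1 9 -5 -1 → min -5
9 -5 -1 2 → min -5
-5 -1 2 2 → min -5
-1 2 2 7 → min -1
2 2 7 3 → min 2
2 7 3 -1 → min -1
7 3 -1 -2 → min -2
3 -1 -2 5 → min -2
-1 -2 5 -4 → min -4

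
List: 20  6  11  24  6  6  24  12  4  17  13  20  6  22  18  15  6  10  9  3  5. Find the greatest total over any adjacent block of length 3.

Window sums for each of the 19 positions:
20 6 11 → sum 37
6 11 24 → sum 41
11 24 6 → sum 41
24 6 6 → sum 36
6 6 24 → sum 36
6 24 12 → sum 42
24 12 4 → sum 40
12 4 17 → sum 33
4 17 13 → sum 34
17 13 20 → sum 50
13 20 6 → sum 39
20 6 22 → sum 48
6 22 18 → sum 46
22 18 15 → sum 55
18 15 6 → sum 39
15 6 10 → sum 31
6 10 9 → sum 25
10 9 3 → sum 22
9 3 5 → sum 17
Greatest of these is 55.

55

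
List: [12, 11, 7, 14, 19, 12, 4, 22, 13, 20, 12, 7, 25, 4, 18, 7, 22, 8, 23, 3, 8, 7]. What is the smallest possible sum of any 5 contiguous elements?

49

12 11 7 14 19 → sum 63
11 7 14 19 12 → sum 63
7 14 19 12 4 → sum 56
14 19 12 4 22 → sum 71
19 12 4 22 13 → sum 70
12 4 22 13 20 → sum 71
4 22 13 20 12 → sum 71
22 13 20 12 7 → sum 74
13 20 12 7 25 → sum 77
20 12 7 25 4 → sum 68
12 7 25 4 18 → sum 66
7 25 4 18 7 → sum 61
25 4 18 7 22 → sum 76
4 18 7 22 8 → sum 59
18 7 22 8 23 → sum 78
7 22 8 23 3 → sum 63
22 8 23 3 8 → sum 64
8 23 3 8 7 → sum 49
Smallest of these is 49.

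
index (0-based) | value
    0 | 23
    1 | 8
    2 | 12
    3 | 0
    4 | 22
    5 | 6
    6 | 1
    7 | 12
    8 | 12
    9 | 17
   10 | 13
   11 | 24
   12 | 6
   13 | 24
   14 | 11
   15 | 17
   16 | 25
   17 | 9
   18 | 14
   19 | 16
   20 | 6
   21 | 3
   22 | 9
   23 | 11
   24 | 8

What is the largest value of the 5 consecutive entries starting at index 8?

24

Elements at indices 8..12: 12, 17, 13, 24, 6
max(12, 17, 13, 24, 6) = 24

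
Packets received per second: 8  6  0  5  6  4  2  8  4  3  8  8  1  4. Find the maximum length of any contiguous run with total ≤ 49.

11

add 8: [8] sum 8, len 1
add 6: [8, 6] sum 14, len 2
add 0: [8, 6, 0] sum 14, len 3
add 5: [8, 6, 0, 5] sum 19, len 4
add 6: [8, 6, 0, 5, 6] sum 25, len 5
add 4: [8, 6, 0, 5, 6, 4] sum 29, len 6
add 2: [8, 6, 0, 5, 6, 4, 2] sum 31, len 7
add 8: [8, 6, 0, 5, 6, 4, 2, 8] sum 39, len 8
add 4: [8, 6, 0, 5, 6, 4, 2, 8, 4] sum 43, len 9
add 3: [8, 6, 0, 5, 6, 4, 2, 8, 4, 3] sum 46, len 10
add 8: [6, 0, 5, 6, 4, 2, 8, 4, 3, 8] sum 46, len 10
add 8: [0, 5, 6, 4, 2, 8, 4, 3, 8, 8] sum 48, len 10
add 1: [0, 5, 6, 4, 2, 8, 4, 3, 8, 8, 1] sum 49, len 11
add 4: [6, 4, 2, 8, 4, 3, 8, 8, 1, 4] sum 48, len 10
Longest length seen: 11.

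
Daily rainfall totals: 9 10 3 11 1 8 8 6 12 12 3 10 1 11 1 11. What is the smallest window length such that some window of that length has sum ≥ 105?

add 9: running sum 9 < 105
add 10: running sum 19 < 105
add 3: running sum 22 < 105
add 11: running sum 33 < 105
add 1: running sum 34 < 105
add 8: running sum 42 < 105
add 8: running sum 50 < 105
add 6: running sum 56 < 105
add 12: running sum 68 < 105
add 12: running sum 80 < 105
add 3: running sum 83 < 105
add 10: running sum 93 < 105
add 1: running sum 94 < 105
add 11: shortest ending here [9, 10, 3, 11, 1, 8, 8, 6, 12, 12, 3, 10, 1, 11] sum 105, len 14
add 1: shortest ending here [9, 10, 3, 11, 1, 8, 8, 6, 12, 12, 3, 10, 1, 11, 1] sum 106, len 15
add 11: shortest ending here [10, 3, 11, 1, 8, 8, 6, 12, 12, 3, 10, 1, 11, 1, 11] sum 108, len 15
Shortest qualifying length: 14.

14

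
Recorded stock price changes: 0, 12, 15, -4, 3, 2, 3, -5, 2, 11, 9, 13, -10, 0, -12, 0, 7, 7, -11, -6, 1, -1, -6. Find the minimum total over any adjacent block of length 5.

-23

0 12 15 -4 3 → sum 26
12 15 -4 3 2 → sum 28
15 -4 3 2 3 → sum 19
-4 3 2 3 -5 → sum -1
3 2 3 -5 2 → sum 5
2 3 -5 2 11 → sum 13
3 -5 2 11 9 → sum 20
-5 2 11 9 13 → sum 30
2 11 9 13 -10 → sum 25
11 9 13 -10 0 → sum 23
9 13 -10 0 -12 → sum 0
13 -10 0 -12 0 → sum -9
-10 0 -12 0 7 → sum -15
0 -12 0 7 7 → sum 2
-12 0 7 7 -11 → sum -9
0 7 7 -11 -6 → sum -3
7 7 -11 -6 1 → sum -2
7 -11 -6 1 -1 → sum -10
-11 -6 1 -1 -6 → sum -23
Minimum of these is -23.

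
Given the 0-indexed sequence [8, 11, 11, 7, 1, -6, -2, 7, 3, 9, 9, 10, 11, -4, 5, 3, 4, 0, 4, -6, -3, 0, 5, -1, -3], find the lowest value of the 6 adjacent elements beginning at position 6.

-2

Elements at indices 6..11: -2, 7, 3, 9, 9, 10
min(-2, 7, 3, 9, 9, 10) = -2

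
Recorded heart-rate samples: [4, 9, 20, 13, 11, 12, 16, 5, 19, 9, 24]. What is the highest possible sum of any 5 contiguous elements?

73

(4, 9, 20, 13, 11) → sum 57
(9, 20, 13, 11, 12) → sum 65
(20, 13, 11, 12, 16) → sum 72
(13, 11, 12, 16, 5) → sum 57
(11, 12, 16, 5, 19) → sum 63
(12, 16, 5, 19, 9) → sum 61
(16, 5, 19, 9, 24) → sum 73
Highest of these is 73.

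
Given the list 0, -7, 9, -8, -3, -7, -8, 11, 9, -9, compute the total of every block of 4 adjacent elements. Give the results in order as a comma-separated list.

0 -7 9 -8 → sum -6
-7 9 -8 -3 → sum -9
9 -8 -3 -7 → sum -9
-8 -3 -7 -8 → sum -26
-3 -7 -8 11 → sum -7
-7 -8 11 9 → sum 5
-8 11 9 -9 → sum 3

-6, -9, -9, -26, -7, 5, 3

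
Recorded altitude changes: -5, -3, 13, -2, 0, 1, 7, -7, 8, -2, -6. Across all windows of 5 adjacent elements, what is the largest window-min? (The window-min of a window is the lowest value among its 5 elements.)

-2

Window mins for each of the 7 positions:
(-5, -3, 13, -2, 0) → min -5
(-3, 13, -2, 0, 1) → min -3
(13, -2, 0, 1, 7) → min -2
(-2, 0, 1, 7, -7) → min -7
(0, 1, 7, -7, 8) → min -7
(1, 7, -7, 8, -2) → min -7
(7, -7, 8, -2, -6) → min -7
Largest of these is -2.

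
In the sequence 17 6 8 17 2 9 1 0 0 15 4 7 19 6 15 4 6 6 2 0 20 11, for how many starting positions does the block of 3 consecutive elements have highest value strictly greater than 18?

5

(17, 6, 8) → max 17
(6, 8, 17) → max 17
(8, 17, 2) → max 17
(17, 2, 9) → max 17
(2, 9, 1) → max 9
(9, 1, 0) → max 9
(1, 0, 0) → max 1
(0, 0, 15) → max 15
(0, 15, 4) → max 15
(15, 4, 7) → max 15
(4, 7, 19) → max 19  > 18 ✓
(7, 19, 6) → max 19  > 18 ✓
(19, 6, 15) → max 19  > 18 ✓
(6, 15, 4) → max 15
(15, 4, 6) → max 15
(4, 6, 6) → max 6
(6, 6, 2) → max 6
(6, 2, 0) → max 6
(2, 0, 20) → max 20  > 18 ✓
(0, 20, 11) → max 20  > 18 ✓
5 windows satisfy the condition.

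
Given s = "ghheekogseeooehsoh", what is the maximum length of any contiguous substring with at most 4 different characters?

10

[g] 1 distinct, len 1
[g, h] 2 distinct, len 2
[g, h, h] 2 distinct, len 3
[g, h, h, e] 3 distinct, len 4
[g, h, h, e, e] 3 distinct, len 5
[g, h, h, e, e, k] 4 distinct, len 6
[h, h, e, e, k, o] 4 distinct, len 6
[e, e, k, o, g] 4 distinct, len 5
[k, o, g, s] 4 distinct, len 4
[o, g, s, e] 4 distinct, len 4
[o, g, s, e, e] 4 distinct, len 5
[o, g, s, e, e, o] 4 distinct, len 6
[o, g, s, e, e, o, o] 4 distinct, len 7
[o, g, s, e, e, o, o, e] 4 distinct, len 8
[s, e, e, o, o, e, h] 4 distinct, len 7
[s, e, e, o, o, e, h, s] 4 distinct, len 8
[s, e, e, o, o, e, h, s, o] 4 distinct, len 9
[s, e, e, o, o, e, h, s, o, h] 4 distinct, len 10
Longest length with ≤4 distinct: 10.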